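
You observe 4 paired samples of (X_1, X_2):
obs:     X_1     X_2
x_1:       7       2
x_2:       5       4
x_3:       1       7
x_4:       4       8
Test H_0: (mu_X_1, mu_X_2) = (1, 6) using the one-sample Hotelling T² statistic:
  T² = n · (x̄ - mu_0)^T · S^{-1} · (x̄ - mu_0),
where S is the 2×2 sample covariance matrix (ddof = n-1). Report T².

Step 1 — sample mean vector:
  mean(X_1) = (7 + 5 + 1 + 4) / 4 = 17/4 = 4.25
  mean(X_2) = (2 + 4 + 7 + 8) / 4 = 21/4 = 5.25
  x̄ = (4.25, 5.25),  deviation x̄ - mu_0 = (4.25, 5.25) - (1, 6) = (3.25, -0.75).

Step 2 — sample covariance matrix, S[i,j] = (1/(n-1)) · Σ_k (x_{k,i} - mean_i) · (x_{k,j} - mean_j), divisor n-1 = 3:
  S[X_1,X_1] = ((2.75)·(2.75) + (0.75)·(0.75) + (-3.25)·(-3.25) + (-0.25)·(-0.25)) / 3 = 18.75/3 = 6.25
  S[X_1,X_2] = ((2.75)·(-3.25) + (0.75)·(-1.25) + (-3.25)·(1.75) + (-0.25)·(2.75)) / 3 = -16.25/3 = -5.4167
  S[X_2,X_2] = ((-3.25)·(-3.25) + (-1.25)·(-1.25) + (1.75)·(1.75) + (2.75)·(2.75)) / 3 = 22.75/3 = 7.5833
  S = [[6.25, -5.4167],
 [-5.4167, 7.5833]].

Step 3 — invert S. det(S) = 6.25·7.5833 - (-5.4167)² = 18.0556.
  S^{-1} = (1/det) · [[d, -b], [-b, a]] = [[0.42, 0.3],
 [0.3, 0.3462]].

Step 4 — quadratic form (x̄ - mu_0)^T · S^{-1} · (x̄ - mu_0):
  S^{-1} · (x̄ - mu_0) = (1.14, 0.7154),
  (x̄ - mu_0)^T · [...] = (3.25)·(1.14) + (-0.75)·(0.7154) = 3.1685.

Step 5 — scale by n: T² = 4 · 3.1685 = 12.6738.

T² ≈ 12.6738


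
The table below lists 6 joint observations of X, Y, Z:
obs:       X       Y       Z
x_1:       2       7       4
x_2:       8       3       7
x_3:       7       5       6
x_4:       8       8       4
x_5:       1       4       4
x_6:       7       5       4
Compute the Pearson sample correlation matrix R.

Step 1 — column means:
  mean(X) = (2 + 8 + 7 + 8 + 1 + 7) / 6 = 33/6 = 5.5
  mean(Y) = (7 + 3 + 5 + 8 + 4 + 5) / 6 = 32/6 = 5.3333
  mean(Z) = (4 + 7 + 6 + 4 + 4 + 4) / 6 = 29/6 = 4.8333

Step 2 — sample variances and covariances s[i,j] = (1/(n-1)) · Σ_k (x_{k,i} - mean_i) · (x_{k,j} - mean_j), with n-1 = 5:
  s[X,X] = ((-3.5)·(-3.5) + (2.5)·(2.5) + (1.5)·(1.5) + (2.5)·(2.5) + (-4.5)·(-4.5) + (1.5)·(1.5)) / 5 = 49.5/5 = 9.9
  s[X,Y] = ((-3.5)·(1.6667) + (2.5)·(-2.3333) + (1.5)·(-0.3333) + (2.5)·(2.6667) + (-4.5)·(-1.3333) + (1.5)·(-0.3333)) / 5 = 0/5 = 0
  s[X,Z] = ((-3.5)·(-0.8333) + (2.5)·(2.1667) + (1.5)·(1.1667) + (2.5)·(-0.8333) + (-4.5)·(-0.8333) + (1.5)·(-0.8333)) / 5 = 10.5/5 = 2.1
  s[Y,Y] = ((1.6667)·(1.6667) + (-2.3333)·(-2.3333) + (-0.3333)·(-0.3333) + (2.6667)·(2.6667) + (-1.3333)·(-1.3333) + (-0.3333)·(-0.3333)) / 5 = 17.3333/5 = 3.4667
  s[Y,Z] = ((1.6667)·(-0.8333) + (-2.3333)·(2.1667) + (-0.3333)·(1.1667) + (2.6667)·(-0.8333) + (-1.3333)·(-0.8333) + (-0.3333)·(-0.8333)) / 5 = -7.6667/5 = -1.5333
  s[Z,Z] = ((-0.8333)·(-0.8333) + (2.1667)·(2.1667) + (1.1667)·(1.1667) + (-0.8333)·(-0.8333) + (-0.8333)·(-0.8333) + (-0.8333)·(-0.8333)) / 5 = 8.8333/5 = 1.7667
  Sample standard deviations s_i = √(s[i,i]):
  s(X) = √(9.9) = 3.1464
  s(Y) = √(3.4667) = 1.8619
  s(Z) = √(1.7667) = 1.3292

Step 3 — r_{ij} = s_{ij} / (s_i · s_j):
  r[X,X] = 1 (diagonal).
  r[X,Y] = 0 / (3.1464 · 1.8619) = 0 / 5.8583 = 0
  r[X,Z] = 2.1 / (3.1464 · 1.3292) = 2.1 / 4.1821 = 0.5021
  r[Y,Y] = 1 (diagonal).
  r[Y,Z] = -1.5333 / (1.8619 · 1.3292) = -1.5333 / 2.4748 = -0.6196
  r[Z,Z] = 1 (diagonal).

R is symmetric with unit diagonal. Assembling:

R = [[1, 0, 0.5021],
 [0, 1, -0.6196],
 [0.5021, -0.6196, 1]]


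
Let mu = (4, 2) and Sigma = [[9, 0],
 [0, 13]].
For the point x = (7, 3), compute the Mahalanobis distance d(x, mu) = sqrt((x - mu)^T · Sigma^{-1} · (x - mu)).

Step 1 — centre the observation: (x - mu) = (3, 1).

Step 2 — invert Sigma. det(Sigma) = 9·13 - (0)² = 117.
  Sigma^{-1} = (1/det) · [[d, -b], [-b, a]] = [[0.1111, 0],
 [0, 0.0769]].

Step 3 — form the quadratic (x - mu)^T · Sigma^{-1} · (x - mu):
  Sigma^{-1} · (x - mu) = (0.3333, 0.0769).
  (x - mu)^T · [Sigma^{-1} · (x - mu)] = (3)·(0.3333) + (1)·(0.0769) = 1.0769.

Step 4 — take square root: d = √(1.0769) ≈ 1.0377.

d(x, mu) = √(1.0769) ≈ 1.0377


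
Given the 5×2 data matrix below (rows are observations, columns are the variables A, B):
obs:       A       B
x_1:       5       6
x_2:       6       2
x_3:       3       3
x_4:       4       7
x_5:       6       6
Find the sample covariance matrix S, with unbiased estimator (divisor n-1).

Step 1 — column means:
  mean(A) = (5 + 6 + 3 + 4 + 6) / 5 = 24/5 = 4.8
  mean(B) = (6 + 2 + 3 + 7 + 6) / 5 = 24/5 = 4.8

Step 2 — sample covariance S[i,j] = (1/(n-1)) · Σ_k (x_{k,i} - mean_i) · (x_{k,j} - mean_j), with n-1 = 4.
  S[A,A] = ((0.2)·(0.2) + (1.2)·(1.2) + (-1.8)·(-1.8) + (-0.8)·(-0.8) + (1.2)·(1.2)) / 4 = 6.8/4 = 1.7
  S[A,B] = ((0.2)·(1.2) + (1.2)·(-2.8) + (-1.8)·(-1.8) + (-0.8)·(2.2) + (1.2)·(1.2)) / 4 = -0.2/4 = -0.05
  S[B,B] = ((1.2)·(1.2) + (-2.8)·(-2.8) + (-1.8)·(-1.8) + (2.2)·(2.2) + (1.2)·(1.2)) / 4 = 18.8/4 = 4.7

S is symmetric (S[j,i] = S[i,j]). Assembling:

S = [[1.7, -0.05],
 [-0.05, 4.7]]


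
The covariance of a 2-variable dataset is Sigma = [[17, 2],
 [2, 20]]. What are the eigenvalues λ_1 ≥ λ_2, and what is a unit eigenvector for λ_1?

Step 1 — characteristic polynomial of 2×2 Sigma:
  det(Sigma - λI) = λ² - trace · λ + det = 0.
  trace = 17 + 20 = 37, det = 17·20 - (2)² = 336.
Step 2 — discriminant:
  Δ = trace² - 4·det = 1369 - 1344 = 25.
Step 3 — eigenvalues:
  λ = (trace ± √Δ)/2 = (37 ± 5)/2,
  λ_1 = 21,  λ_2 = 16.

Step 4 — unit eigenvector for λ_1: solve (Sigma - λ_1 I)v = 0. First row:
  (17 - 21)·v_x + (2)·v_y = 0, i.e. (-4)·v_x + (2)·v_y = 0,
  so v ∝ (b, λ_1 - a) = (2, 4) = u.
  ||u|| = √((2)² + (4)²) = √(20) ≈ 4.4721,
  v_1 = u/||u|| ≈ (0.4472, 0.8944) (||v_1|| = 1).

λ_1 = 21,  λ_2 = 16;  v_1 ≈ (0.4472, 0.8944)


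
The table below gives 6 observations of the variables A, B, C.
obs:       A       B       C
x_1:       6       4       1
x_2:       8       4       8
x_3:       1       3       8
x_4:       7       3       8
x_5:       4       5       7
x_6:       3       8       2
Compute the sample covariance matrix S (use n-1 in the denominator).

Step 1 — column means:
  mean(A) = (6 + 8 + 1 + 7 + 4 + 3) / 6 = 29/6 = 4.8333
  mean(B) = (4 + 4 + 3 + 3 + 5 + 8) / 6 = 27/6 = 4.5
  mean(C) = (1 + 8 + 8 + 8 + 7 + 2) / 6 = 34/6 = 5.6667

Step 2 — sample covariance S[i,j] = (1/(n-1)) · Σ_k (x_{k,i} - mean_i) · (x_{k,j} - mean_j), with n-1 = 5.
  S[A,A] = ((1.1667)·(1.1667) + (3.1667)·(3.1667) + (-3.8333)·(-3.8333) + (2.1667)·(2.1667) + (-0.8333)·(-0.8333) + (-1.8333)·(-1.8333)) / 5 = 34.8333/5 = 6.9667
  S[A,B] = ((1.1667)·(-0.5) + (3.1667)·(-0.5) + (-3.8333)·(-1.5) + (2.1667)·(-1.5) + (-0.8333)·(0.5) + (-1.8333)·(3.5)) / 5 = -6.5/5 = -1.3
  S[A,C] = ((1.1667)·(-4.6667) + (3.1667)·(2.3333) + (-3.8333)·(2.3333) + (2.1667)·(2.3333) + (-0.8333)·(1.3333) + (-1.8333)·(-3.6667)) / 5 = 3.6667/5 = 0.7333
  S[B,B] = ((-0.5)·(-0.5) + (-0.5)·(-0.5) + (-1.5)·(-1.5) + (-1.5)·(-1.5) + (0.5)·(0.5) + (3.5)·(3.5)) / 5 = 17.5/5 = 3.5
  S[B,C] = ((-0.5)·(-4.6667) + (-0.5)·(2.3333) + (-1.5)·(2.3333) + (-1.5)·(2.3333) + (0.5)·(1.3333) + (3.5)·(-3.6667)) / 5 = -18/5 = -3.6
  S[C,C] = ((-4.6667)·(-4.6667) + (2.3333)·(2.3333) + (2.3333)·(2.3333) + (2.3333)·(2.3333) + (1.3333)·(1.3333) + (-3.6667)·(-3.6667)) / 5 = 53.3333/5 = 10.6667

S is symmetric (S[j,i] = S[i,j]). Assembling:

S = [[6.9667, -1.3, 0.7333],
 [-1.3, 3.5, -3.6],
 [0.7333, -3.6, 10.6667]]


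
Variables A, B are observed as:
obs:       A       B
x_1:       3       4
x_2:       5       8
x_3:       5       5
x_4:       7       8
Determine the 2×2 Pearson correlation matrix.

Step 1 — column means:
  mean(A) = (3 + 5 + 5 + 7) / 4 = 20/4 = 5
  mean(B) = (4 + 8 + 5 + 8) / 4 = 25/4 = 6.25

Step 2 — sample variances and covariances s[i,j] = (1/(n-1)) · Σ_k (x_{k,i} - mean_i) · (x_{k,j} - mean_j), with n-1 = 3:
  s[A,A] = ((-2)·(-2) + (0)·(0) + (0)·(0) + (2)·(2)) / 3 = 8/3 = 2.6667
  s[A,B] = ((-2)·(-2.25) + (0)·(1.75) + (0)·(-1.25) + (2)·(1.75)) / 3 = 8/3 = 2.6667
  s[B,B] = ((-2.25)·(-2.25) + (1.75)·(1.75) + (-1.25)·(-1.25) + (1.75)·(1.75)) / 3 = 12.75/3 = 4.25
  Sample standard deviations s_i = √(s[i,i]):
  s(A) = √(2.6667) = 1.633
  s(B) = √(4.25) = 2.0616

Step 3 — r_{ij} = s_{ij} / (s_i · s_j):
  r[A,A] = 1 (diagonal).
  r[A,B] = 2.6667 / (1.633 · 2.0616) = 2.6667 / 3.3665 = 0.7921
  r[B,B] = 1 (diagonal).

R is symmetric with unit diagonal. Assembling:

R = [[1, 0.7921],
 [0.7921, 1]]


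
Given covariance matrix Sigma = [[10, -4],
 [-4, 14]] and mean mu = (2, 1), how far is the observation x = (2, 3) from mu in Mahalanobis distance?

Step 1 — centre the observation: (x - mu) = (0, 2).

Step 2 — invert Sigma. det(Sigma) = 10·14 - (-4)² = 124.
  Sigma^{-1} = (1/det) · [[d, -b], [-b, a]] = [[0.1129, 0.0323],
 [0.0323, 0.0806]].

Step 3 — form the quadratic (x - mu)^T · Sigma^{-1} · (x - mu):
  Sigma^{-1} · (x - mu) = (0.0645, 0.1613).
  (x - mu)^T · [Sigma^{-1} · (x - mu)] = (0)·(0.0645) + (2)·(0.1613) = 0.3226.

Step 4 — take square root: d = √(0.3226) ≈ 0.568.

d(x, mu) = √(0.3226) ≈ 0.568


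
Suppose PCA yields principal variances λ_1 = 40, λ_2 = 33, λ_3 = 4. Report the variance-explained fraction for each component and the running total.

Step 1 — total variance = trace(Sigma) = Σ λ_i = 40 + 33 + 4 = 77.

Step 2 — fraction explained by component i = λ_i / Σ λ:
  PC1: 40/77 = 0.5195
  PC2: 33/77 = 0.4286
  PC3: 4/77 = 0.0519

Step 3 — cumulative fraction after k components = (λ_1 + ... + λ_k) / Σ λ:
  k = 1: 40/77 = 0.5195
  k = 2: (40 + 33)/77 = 73/77 = 0.9481
  k = 3: (40 + 33 + 4)/77 = 77/77 = 1

Summary (fraction, with percent):

explained: PC1 0.5195 (51.95%), PC2 0.4286 (42.86%), PC3 0.0519 (5.19%);  cumulative: 0.5195, 0.9481, 1


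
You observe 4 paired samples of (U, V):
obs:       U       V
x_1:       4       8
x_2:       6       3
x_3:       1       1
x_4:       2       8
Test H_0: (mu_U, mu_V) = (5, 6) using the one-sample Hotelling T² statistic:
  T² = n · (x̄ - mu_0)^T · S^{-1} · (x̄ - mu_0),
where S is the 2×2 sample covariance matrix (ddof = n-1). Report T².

Step 1 — sample mean vector:
  mean(U) = (4 + 6 + 1 + 2) / 4 = 13/4 = 3.25
  mean(V) = (8 + 3 + 1 + 8) / 4 = 20/4 = 5
  x̄ = (3.25, 5),  deviation x̄ - mu_0 = (3.25, 5) - (5, 6) = (-1.75, -1).

Step 2 — sample covariance matrix, S[i,j] = (1/(n-1)) · Σ_k (x_{k,i} - mean_i) · (x_{k,j} - mean_j), divisor n-1 = 3:
  S[U,U] = ((0.75)·(0.75) + (2.75)·(2.75) + (-2.25)·(-2.25) + (-1.25)·(-1.25)) / 3 = 14.75/3 = 4.9167
  S[U,V] = ((0.75)·(3) + (2.75)·(-2) + (-2.25)·(-4) + (-1.25)·(3)) / 3 = 2/3 = 0.6667
  S[V,V] = ((3)·(3) + (-2)·(-2) + (-4)·(-4) + (3)·(3)) / 3 = 38/3 = 12.6667
  S = [[4.9167, 0.6667],
 [0.6667, 12.6667]].

Step 3 — invert S. det(S) = 4.9167·12.6667 - (0.6667)² = 61.8333.
  S^{-1} = (1/det) · [[d, -b], [-b, a]] = [[0.2049, -0.0108],
 [-0.0108, 0.0795]].

Step 4 — quadratic form (x̄ - mu_0)^T · S^{-1} · (x̄ - mu_0):
  S^{-1} · (x̄ - mu_0) = (-0.3477, -0.0606),
  (x̄ - mu_0)^T · [...] = (-1.75)·(-0.3477) + (-1)·(-0.0606) = 0.6691.

Step 5 — scale by n: T² = 4 · 0.6691 = 2.6765.

T² ≈ 2.6765


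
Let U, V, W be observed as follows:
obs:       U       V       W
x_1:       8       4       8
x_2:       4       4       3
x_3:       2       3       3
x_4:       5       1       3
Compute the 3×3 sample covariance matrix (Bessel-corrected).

Step 1 — column means:
  mean(U) = (8 + 4 + 2 + 5) / 4 = 19/4 = 4.75
  mean(V) = (4 + 4 + 3 + 1) / 4 = 12/4 = 3
  mean(W) = (8 + 3 + 3 + 3) / 4 = 17/4 = 4.25

Step 2 — sample covariance S[i,j] = (1/(n-1)) · Σ_k (x_{k,i} - mean_i) · (x_{k,j} - mean_j), with n-1 = 3.
  S[U,U] = ((3.25)·(3.25) + (-0.75)·(-0.75) + (-2.75)·(-2.75) + (0.25)·(0.25)) / 3 = 18.75/3 = 6.25
  S[U,V] = ((3.25)·(1) + (-0.75)·(1) + (-2.75)·(0) + (0.25)·(-2)) / 3 = 2/3 = 0.6667
  S[U,W] = ((3.25)·(3.75) + (-0.75)·(-1.25) + (-2.75)·(-1.25) + (0.25)·(-1.25)) / 3 = 16.25/3 = 5.4167
  S[V,V] = ((1)·(1) + (1)·(1) + (0)·(0) + (-2)·(-2)) / 3 = 6/3 = 2
  S[V,W] = ((1)·(3.75) + (1)·(-1.25) + (0)·(-1.25) + (-2)·(-1.25)) / 3 = 5/3 = 1.6667
  S[W,W] = ((3.75)·(3.75) + (-1.25)·(-1.25) + (-1.25)·(-1.25) + (-1.25)·(-1.25)) / 3 = 18.75/3 = 6.25

S is symmetric (S[j,i] = S[i,j]). Assembling:

S = [[6.25, 0.6667, 5.4167],
 [0.6667, 2, 1.6667],
 [5.4167, 1.6667, 6.25]]


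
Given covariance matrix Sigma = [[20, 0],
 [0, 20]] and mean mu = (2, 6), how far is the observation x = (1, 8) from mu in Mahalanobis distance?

Step 1 — centre the observation: (x - mu) = (-1, 2).

Step 2 — invert Sigma. det(Sigma) = 20·20 - (0)² = 400.
  Sigma^{-1} = (1/det) · [[d, -b], [-b, a]] = [[0.05, 0],
 [0, 0.05]].

Step 3 — form the quadratic (x - mu)^T · Sigma^{-1} · (x - mu):
  Sigma^{-1} · (x - mu) = (-0.05, 0.1).
  (x - mu)^T · [Sigma^{-1} · (x - mu)] = (-1)·(-0.05) + (2)·(0.1) = 0.25.

Step 4 — take square root: d = √(0.25) ≈ 0.5.

d(x, mu) = √(0.25) ≈ 0.5


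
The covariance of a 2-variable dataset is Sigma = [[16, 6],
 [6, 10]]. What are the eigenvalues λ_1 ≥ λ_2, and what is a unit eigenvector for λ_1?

Step 1 — characteristic polynomial of 2×2 Sigma:
  det(Sigma - λI) = λ² - trace · λ + det = 0.
  trace = 16 + 10 = 26, det = 16·10 - (6)² = 124.
Step 2 — discriminant:
  Δ = trace² - 4·det = 676 - 496 = 180.
Step 3 — eigenvalues:
  λ = (trace ± √Δ)/2 = (26 ± 13.4164)/2,
  λ_1 = 19.7082,  λ_2 = 6.2918.

Step 4 — unit eigenvector for λ_1: solve (Sigma - λ_1 I)v = 0. First row:
  (16 - 19.7082)·v_x + (6)·v_y = 0, i.e. (-3.7082)·v_x + (6)·v_y = 0,
  so v ∝ (b, λ_1 - a) = (6, 3.7082) = u.
  ||u|| = √((6)² + (3.7082)²) = √(49.7508) ≈ 7.0534,
  v_1 = u/||u|| ≈ (0.8507, 0.5257) (||v_1|| = 1).

λ_1 = 19.7082,  λ_2 = 6.2918;  v_1 ≈ (0.8507, 0.5257)


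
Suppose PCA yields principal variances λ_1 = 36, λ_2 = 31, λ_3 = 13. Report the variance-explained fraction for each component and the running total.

Step 1 — total variance = trace(Sigma) = Σ λ_i = 36 + 31 + 13 = 80.

Step 2 — fraction explained by component i = λ_i / Σ λ:
  PC1: 36/80 = 0.45
  PC2: 31/80 = 0.3875
  PC3: 13/80 = 0.1625

Step 3 — cumulative fraction after k components = (λ_1 + ... + λ_k) / Σ λ:
  k = 1: 36/80 = 0.45
  k = 2: (36 + 31)/80 = 67/80 = 0.8375
  k = 3: (36 + 31 + 13)/80 = 80/80 = 1

Summary (fraction, with percent):

explained: PC1 0.45 (45%), PC2 0.3875 (38.75%), PC3 0.1625 (16.25%);  cumulative: 0.45, 0.8375, 1


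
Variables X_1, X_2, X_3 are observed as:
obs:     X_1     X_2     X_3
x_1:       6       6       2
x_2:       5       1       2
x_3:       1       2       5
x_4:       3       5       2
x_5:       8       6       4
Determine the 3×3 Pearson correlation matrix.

Step 1 — column means:
  mean(X_1) = (6 + 5 + 1 + 3 + 8) / 5 = 23/5 = 4.6
  mean(X_2) = (6 + 1 + 2 + 5 + 6) / 5 = 20/5 = 4
  mean(X_3) = (2 + 2 + 5 + 2 + 4) / 5 = 15/5 = 3

Step 2 — sample variances and covariances s[i,j] = (1/(n-1)) · Σ_k (x_{k,i} - mean_i) · (x_{k,j} - mean_j), with n-1 = 4:
  s[X_1,X_1] = ((1.4)·(1.4) + (0.4)·(0.4) + (-3.6)·(-3.6) + (-1.6)·(-1.6) + (3.4)·(3.4)) / 4 = 29.2/4 = 7.3
  s[X_1,X_2] = ((1.4)·(2) + (0.4)·(-3) + (-3.6)·(-2) + (-1.6)·(1) + (3.4)·(2)) / 4 = 14/4 = 3.5
  s[X_1,X_3] = ((1.4)·(-1) + (0.4)·(-1) + (-3.6)·(2) + (-1.6)·(-1) + (3.4)·(1)) / 4 = -4/4 = -1
  s[X_2,X_2] = ((2)·(2) + (-3)·(-3) + (-2)·(-2) + (1)·(1) + (2)·(2)) / 4 = 22/4 = 5.5
  s[X_2,X_3] = ((2)·(-1) + (-3)·(-1) + (-2)·(2) + (1)·(-1) + (2)·(1)) / 4 = -2/4 = -0.5
  s[X_3,X_3] = ((-1)·(-1) + (-1)·(-1) + (2)·(2) + (-1)·(-1) + (1)·(1)) / 4 = 8/4 = 2
  Sample standard deviations s_i = √(s[i,i]):
  s(X_1) = √(7.3) = 2.7019
  s(X_2) = √(5.5) = 2.3452
  s(X_3) = √(2) = 1.4142

Step 3 — r_{ij} = s_{ij} / (s_i · s_j):
  r[X_1,X_1] = 1 (diagonal).
  r[X_1,X_2] = 3.5 / (2.7019 · 2.3452) = 3.5 / 6.3364 = 0.5524
  r[X_1,X_3] = -1 / (2.7019 · 1.4142) = -1 / 3.821 = -0.2617
  r[X_2,X_2] = 1 (diagonal).
  r[X_2,X_3] = -0.5 / (2.3452 · 1.4142) = -0.5 / 3.3166 = -0.1508
  r[X_3,X_3] = 1 (diagonal).

R is symmetric with unit diagonal. Assembling:

R = [[1, 0.5524, -0.2617],
 [0.5524, 1, -0.1508],
 [-0.2617, -0.1508, 1]]


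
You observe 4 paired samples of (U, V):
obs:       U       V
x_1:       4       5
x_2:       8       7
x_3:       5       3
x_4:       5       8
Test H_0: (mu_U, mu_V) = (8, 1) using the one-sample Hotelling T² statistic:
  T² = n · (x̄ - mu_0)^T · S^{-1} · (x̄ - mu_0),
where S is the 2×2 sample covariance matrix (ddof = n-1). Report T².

Step 1 — sample mean vector:
  mean(U) = (4 + 8 + 5 + 5) / 4 = 22/4 = 5.5
  mean(V) = (5 + 7 + 3 + 8) / 4 = 23/4 = 5.75
  x̄ = (5.5, 5.75),  deviation x̄ - mu_0 = (5.5, 5.75) - (8, 1) = (-2.5, 4.75).

Step 2 — sample covariance matrix, S[i,j] = (1/(n-1)) · Σ_k (x_{k,i} - mean_i) · (x_{k,j} - mean_j), divisor n-1 = 3:
  S[U,U] = ((-1.5)·(-1.5) + (2.5)·(2.5) + (-0.5)·(-0.5) + (-0.5)·(-0.5)) / 3 = 9/3 = 3
  S[U,V] = ((-1.5)·(-0.75) + (2.5)·(1.25) + (-0.5)·(-2.75) + (-0.5)·(2.25)) / 3 = 4.5/3 = 1.5
  S[V,V] = ((-0.75)·(-0.75) + (1.25)·(1.25) + (-2.75)·(-2.75) + (2.25)·(2.25)) / 3 = 14.75/3 = 4.9167
  S = [[3, 1.5],
 [1.5, 4.9167]].

Step 3 — invert S. det(S) = 3·4.9167 - (1.5)² = 12.5.
  S^{-1} = (1/det) · [[d, -b], [-b, a]] = [[0.3933, -0.12],
 [-0.12, 0.24]].

Step 4 — quadratic form (x̄ - mu_0)^T · S^{-1} · (x̄ - mu_0):
  S^{-1} · (x̄ - mu_0) = (-1.5533, 1.44),
  (x̄ - mu_0)^T · [...] = (-2.5)·(-1.5533) + (4.75)·(1.44) = 10.7233.

Step 5 — scale by n: T² = 4 · 10.7233 = 42.8933.

T² ≈ 42.8933


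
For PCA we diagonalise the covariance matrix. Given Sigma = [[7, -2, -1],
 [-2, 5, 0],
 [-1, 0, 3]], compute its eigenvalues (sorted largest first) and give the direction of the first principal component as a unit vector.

Step 1 — characteristic polynomial p(λ) = det(λI - Sigma) = λ³ - tr·λ² + c_1·λ - det, where tr = trace, c_1 = sum of the principal 2×2 minors, det = det(Sigma):
  tr = 7 + 5 + 3 = 15,
  c_1 = (7·5 - (-2)²) + (7·3 - (-1)²) + (5·3 - (0)²) = 31 + 20 + 15 = 66,
  det = 7·(5·3 - (0)²) - (-2)·((-2)·3 - (0)·(-1)) + (-1)·((-2)·(0) - 5·(-1)) = 7·(15) - (-2)·(-6) + (-1)·(5) = 88.
  So p(λ) = λ³ - 15λ² + 66λ - 88.
Step 2 — look for an integer root (rational root theorem: any rational root is an integer divisor of 88). Testing λ = 4:
  p(4) = 64 - 240 + 264 - 88 = 0  ✓
  Dividing out (λ - 4): p(λ) = (λ - 4)(λ² - 11λ + 22).
Step 3 — remaining eigenvalues from the quadratic λ² - 11λ + 22 = 0:
  Δ = 11² - 4·22 = 121 - 88 = 33,  λ = (11 ± √33)/2 = (11 ± 5.7446)/2 ≈ 8.3723 or 2.6277.
  Sorted: λ_1 = 8.3723,  λ_2 = 4,  λ_3 = 2.6277  (check: sum = 15 = tr ✓).

Step 4 — unit eigenvector for λ_1 ≈ 8.3723: v spans the null space of (Sigma - λ_1 I), whose rows are
  r_1 = (-1.3723, -2, -1),  r_2 = (-2, -3.3723, 0),  r_3 = (-1, 0, -5.3723).
  v is orthogonal to every row, so take v ∝ r_1 × r_2 = ((-2)·(0) - (-1)·(-3.3723), (-1)·(-2) - (-1.3723)·(0), (-1.3723)·(-3.3723) - (-2)·(-2)) ≈ (-3.3723, 2, 0.6277).
  Rescale (multiply by -1 so the first nonzero entry is positive): u = (3.3723, -2, -0.6277).
  ||u|| = √((3.3723)² + (-2)² + (-0.6277)²) = √(15.7663) ≈ 3.9707,  v_1 = u/||u|| ≈ (0.8493, -0.5037, -0.1581) (||v_1|| = 1).

λ_1 = 8.3723,  λ_2 = 4,  λ_3 = 2.6277;  v_1 ≈ (0.8493, -0.5037, -0.1581)


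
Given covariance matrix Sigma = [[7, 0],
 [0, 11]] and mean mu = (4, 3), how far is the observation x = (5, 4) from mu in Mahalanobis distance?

Step 1 — centre the observation: (x - mu) = (1, 1).

Step 2 — invert Sigma. det(Sigma) = 7·11 - (0)² = 77.
  Sigma^{-1} = (1/det) · [[d, -b], [-b, a]] = [[0.1429, 0],
 [0, 0.0909]].

Step 3 — form the quadratic (x - mu)^T · Sigma^{-1} · (x - mu):
  Sigma^{-1} · (x - mu) = (0.1429, 0.0909).
  (x - mu)^T · [Sigma^{-1} · (x - mu)] = (1)·(0.1429) + (1)·(0.0909) = 0.2338.

Step 4 — take square root: d = √(0.2338) ≈ 0.4835.

d(x, mu) = √(0.2338) ≈ 0.4835


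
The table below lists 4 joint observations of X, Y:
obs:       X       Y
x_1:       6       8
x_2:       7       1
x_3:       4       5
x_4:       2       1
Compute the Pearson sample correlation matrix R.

Step 1 — column means:
  mean(X) = (6 + 7 + 4 + 2) / 4 = 19/4 = 4.75
  mean(Y) = (8 + 1 + 5 + 1) / 4 = 15/4 = 3.75

Step 2 — sample variances and covariances s[i,j] = (1/(n-1)) · Σ_k (x_{k,i} - mean_i) · (x_{k,j} - mean_j), with n-1 = 3:
  s[X,X] = ((1.25)·(1.25) + (2.25)·(2.25) + (-0.75)·(-0.75) + (-2.75)·(-2.75)) / 3 = 14.75/3 = 4.9167
  s[X,Y] = ((1.25)·(4.25) + (2.25)·(-2.75) + (-0.75)·(1.25) + (-2.75)·(-2.75)) / 3 = 5.75/3 = 1.9167
  s[Y,Y] = ((4.25)·(4.25) + (-2.75)·(-2.75) + (1.25)·(1.25) + (-2.75)·(-2.75)) / 3 = 34.75/3 = 11.5833
  Sample standard deviations s_i = √(s[i,i]):
  s(X) = √(4.9167) = 2.2174
  s(Y) = √(11.5833) = 3.4034

Step 3 — r_{ij} = s_{ij} / (s_i · s_j):
  r[X,X] = 1 (diagonal).
  r[X,Y] = 1.9167 / (2.2174 · 3.4034) = 1.9167 / 7.5466 = 0.254
  r[Y,Y] = 1 (diagonal).

R is symmetric with unit diagonal. Assembling:

R = [[1, 0.254],
 [0.254, 1]]


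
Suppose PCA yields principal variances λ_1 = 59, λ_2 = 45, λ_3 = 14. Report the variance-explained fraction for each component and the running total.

Step 1 — total variance = trace(Sigma) = Σ λ_i = 59 + 45 + 14 = 118.

Step 2 — fraction explained by component i = λ_i / Σ λ:
  PC1: 59/118 = 0.5
  PC2: 45/118 = 0.3814
  PC3: 14/118 = 0.1186

Step 3 — cumulative fraction after k components = (λ_1 + ... + λ_k) / Σ λ:
  k = 1: 59/118 = 0.5
  k = 2: (59 + 45)/118 = 104/118 = 0.8814
  k = 3: (59 + 45 + 14)/118 = 118/118 = 1

Summary (fraction, with percent):

explained: PC1 0.5 (50%), PC2 0.3814 (38.14%), PC3 0.1186 (11.86%);  cumulative: 0.5, 0.8814, 1


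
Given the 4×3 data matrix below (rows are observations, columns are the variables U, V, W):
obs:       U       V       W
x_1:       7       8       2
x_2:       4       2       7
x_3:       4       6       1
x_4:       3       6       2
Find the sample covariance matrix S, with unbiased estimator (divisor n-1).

Step 1 — column means:
  mean(U) = (7 + 4 + 4 + 3) / 4 = 18/4 = 4.5
  mean(V) = (8 + 2 + 6 + 6) / 4 = 22/4 = 5.5
  mean(W) = (2 + 7 + 1 + 2) / 4 = 12/4 = 3

Step 2 — sample covariance S[i,j] = (1/(n-1)) · Σ_k (x_{k,i} - mean_i) · (x_{k,j} - mean_j), with n-1 = 3.
  S[U,U] = ((2.5)·(2.5) + (-0.5)·(-0.5) + (-0.5)·(-0.5) + (-1.5)·(-1.5)) / 3 = 9/3 = 3
  S[U,V] = ((2.5)·(2.5) + (-0.5)·(-3.5) + (-0.5)·(0.5) + (-1.5)·(0.5)) / 3 = 7/3 = 2.3333
  S[U,W] = ((2.5)·(-1) + (-0.5)·(4) + (-0.5)·(-2) + (-1.5)·(-1)) / 3 = -2/3 = -0.6667
  S[V,V] = ((2.5)·(2.5) + (-3.5)·(-3.5) + (0.5)·(0.5) + (0.5)·(0.5)) / 3 = 19/3 = 6.3333
  S[V,W] = ((2.5)·(-1) + (-3.5)·(4) + (0.5)·(-2) + (0.5)·(-1)) / 3 = -18/3 = -6
  S[W,W] = ((-1)·(-1) + (4)·(4) + (-2)·(-2) + (-1)·(-1)) / 3 = 22/3 = 7.3333

S is symmetric (S[j,i] = S[i,j]). Assembling:

S = [[3, 2.3333, -0.6667],
 [2.3333, 6.3333, -6],
 [-0.6667, -6, 7.3333]]


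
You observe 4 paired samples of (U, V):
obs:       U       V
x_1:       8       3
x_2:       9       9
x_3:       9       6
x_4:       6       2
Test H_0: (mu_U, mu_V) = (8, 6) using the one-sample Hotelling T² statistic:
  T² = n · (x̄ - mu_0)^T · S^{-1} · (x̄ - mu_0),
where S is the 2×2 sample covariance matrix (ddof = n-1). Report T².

Step 1 — sample mean vector:
  mean(U) = (8 + 9 + 9 + 6) / 4 = 32/4 = 8
  mean(V) = (3 + 9 + 6 + 2) / 4 = 20/4 = 5
  x̄ = (8, 5),  deviation x̄ - mu_0 = (8, 5) - (8, 6) = (0, -1).

Step 2 — sample covariance matrix, S[i,j] = (1/(n-1)) · Σ_k (x_{k,i} - mean_i) · (x_{k,j} - mean_j), divisor n-1 = 3:
  S[U,U] = ((0)·(0) + (1)·(1) + (1)·(1) + (-2)·(-2)) / 3 = 6/3 = 2
  S[U,V] = ((0)·(-2) + (1)·(4) + (1)·(1) + (-2)·(-3)) / 3 = 11/3 = 3.6667
  S[V,V] = ((-2)·(-2) + (4)·(4) + (1)·(1) + (-3)·(-3)) / 3 = 30/3 = 10
  S = [[2, 3.6667],
 [3.6667, 10]].

Step 3 — invert S. det(S) = 2·10 - (3.6667)² = 6.5556.
  S^{-1} = (1/det) · [[d, -b], [-b, a]] = [[1.5254, -0.5593],
 [-0.5593, 0.3051]].

Step 4 — quadratic form (x̄ - mu_0)^T · S^{-1} · (x̄ - mu_0):
  S^{-1} · (x̄ - mu_0) = (0.5593, -0.3051),
  (x̄ - mu_0)^T · [...] = (0)·(0.5593) + (-1)·(-0.3051) = 0.3051.

Step 5 — scale by n: T² = 4 · 0.3051 = 1.2203.

T² ≈ 1.2203


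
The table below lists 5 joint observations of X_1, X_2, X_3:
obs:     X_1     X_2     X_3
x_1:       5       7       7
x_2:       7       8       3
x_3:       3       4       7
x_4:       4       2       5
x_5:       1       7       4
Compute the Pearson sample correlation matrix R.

Step 1 — column means:
  mean(X_1) = (5 + 7 + 3 + 4 + 1) / 5 = 20/5 = 4
  mean(X_2) = (7 + 8 + 4 + 2 + 7) / 5 = 28/5 = 5.6
  mean(X_3) = (7 + 3 + 7 + 5 + 4) / 5 = 26/5 = 5.2

Step 2 — sample variances and covariances s[i,j] = (1/(n-1)) · Σ_k (x_{k,i} - mean_i) · (x_{k,j} - mean_j), with n-1 = 4:
  s[X_1,X_1] = ((1)·(1) + (3)·(3) + (-1)·(-1) + (0)·(0) + (-3)·(-3)) / 4 = 20/4 = 5
  s[X_1,X_2] = ((1)·(1.4) + (3)·(2.4) + (-1)·(-1.6) + (0)·(-3.6) + (-3)·(1.4)) / 4 = 6/4 = 1.5
  s[X_1,X_3] = ((1)·(1.8) + (3)·(-2.2) + (-1)·(1.8) + (0)·(-0.2) + (-3)·(-1.2)) / 4 = -3/4 = -0.75
  s[X_2,X_2] = ((1.4)·(1.4) + (2.4)·(2.4) + (-1.6)·(-1.6) + (-3.6)·(-3.6) + (1.4)·(1.4)) / 4 = 25.2/4 = 6.3
  s[X_2,X_3] = ((1.4)·(1.8) + (2.4)·(-2.2) + (-1.6)·(1.8) + (-3.6)·(-0.2) + (1.4)·(-1.2)) / 4 = -6.6/4 = -1.65
  s[X_3,X_3] = ((1.8)·(1.8) + (-2.2)·(-2.2) + (1.8)·(1.8) + (-0.2)·(-0.2) + (-1.2)·(-1.2)) / 4 = 12.8/4 = 3.2
  Sample standard deviations s_i = √(s[i,i]):
  s(X_1) = √(5) = 2.2361
  s(X_2) = √(6.3) = 2.51
  s(X_3) = √(3.2) = 1.7889

Step 3 — r_{ij} = s_{ij} / (s_i · s_j):
  r[X_1,X_1] = 1 (diagonal).
  r[X_1,X_2] = 1.5 / (2.2361 · 2.51) = 1.5 / 5.6125 = 0.2673
  r[X_1,X_3] = -0.75 / (2.2361 · 1.7889) = -0.75 / 4 = -0.1875
  r[X_2,X_2] = 1 (diagonal).
  r[X_2,X_3] = -1.65 / (2.51 · 1.7889) = -1.65 / 4.49 = -0.3675
  r[X_3,X_3] = 1 (diagonal).

R is symmetric with unit diagonal. Assembling:

R = [[1, 0.2673, -0.1875],
 [0.2673, 1, -0.3675],
 [-0.1875, -0.3675, 1]]


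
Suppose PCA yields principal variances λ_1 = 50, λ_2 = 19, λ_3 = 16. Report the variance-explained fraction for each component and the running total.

Step 1 — total variance = trace(Sigma) = Σ λ_i = 50 + 19 + 16 = 85.

Step 2 — fraction explained by component i = λ_i / Σ λ:
  PC1: 50/85 = 0.5882
  PC2: 19/85 = 0.2235
  PC3: 16/85 = 0.1882

Step 3 — cumulative fraction after k components = (λ_1 + ... + λ_k) / Σ λ:
  k = 1: 50/85 = 0.5882
  k = 2: (50 + 19)/85 = 69/85 = 0.8118
  k = 3: (50 + 19 + 16)/85 = 85/85 = 1

Summary (fraction, with percent):

explained: PC1 0.5882 (58.82%), PC2 0.2235 (22.35%), PC3 0.1882 (18.82%);  cumulative: 0.5882, 0.8118, 1


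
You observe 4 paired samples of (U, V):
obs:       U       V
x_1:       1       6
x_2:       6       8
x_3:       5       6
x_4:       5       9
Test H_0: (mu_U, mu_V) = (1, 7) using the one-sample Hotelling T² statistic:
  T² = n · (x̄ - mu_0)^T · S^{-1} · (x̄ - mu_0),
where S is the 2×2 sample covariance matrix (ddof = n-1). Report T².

Step 1 — sample mean vector:
  mean(U) = (1 + 6 + 5 + 5) / 4 = 17/4 = 4.25
  mean(V) = (6 + 8 + 6 + 9) / 4 = 29/4 = 7.25
  x̄ = (4.25, 7.25),  deviation x̄ - mu_0 = (4.25, 7.25) - (1, 7) = (3.25, 0.25).

Step 2 — sample covariance matrix, S[i,j] = (1/(n-1)) · Σ_k (x_{k,i} - mean_i) · (x_{k,j} - mean_j), divisor n-1 = 3:
  S[U,U] = ((-3.25)·(-3.25) + (1.75)·(1.75) + (0.75)·(0.75) + (0.75)·(0.75)) / 3 = 14.75/3 = 4.9167
  S[U,V] = ((-3.25)·(-1.25) + (1.75)·(0.75) + (0.75)·(-1.25) + (0.75)·(1.75)) / 3 = 5.75/3 = 1.9167
  S[V,V] = ((-1.25)·(-1.25) + (0.75)·(0.75) + (-1.25)·(-1.25) + (1.75)·(1.75)) / 3 = 6.75/3 = 2.25
  S = [[4.9167, 1.9167],
 [1.9167, 2.25]].

Step 3 — invert S. det(S) = 4.9167·2.25 - (1.9167)² = 7.3889.
  S^{-1} = (1/det) · [[d, -b], [-b, a]] = [[0.3045, -0.2594],
 [-0.2594, 0.6654]].

Step 4 — quadratic form (x̄ - mu_0)^T · S^{-1} · (x̄ - mu_0):
  S^{-1} · (x̄ - mu_0) = (0.9248, -0.6767),
  (x̄ - mu_0)^T · [...] = (3.25)·(0.9248) + (0.25)·(-0.6767) = 2.8365.

Step 5 — scale by n: T² = 4 · 2.8365 = 11.3459.

T² ≈ 11.3459


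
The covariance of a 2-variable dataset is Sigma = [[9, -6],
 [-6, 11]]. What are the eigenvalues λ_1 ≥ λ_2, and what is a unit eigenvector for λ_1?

Step 1 — characteristic polynomial of 2×2 Sigma:
  det(Sigma - λI) = λ² - trace · λ + det = 0.
  trace = 9 + 11 = 20, det = 9·11 - (-6)² = 63.
Step 2 — discriminant:
  Δ = trace² - 4·det = 400 - 252 = 148.
Step 3 — eigenvalues:
  λ = (trace ± √Δ)/2 = (20 ± 12.1655)/2,
  λ_1 = 16.0828,  λ_2 = 3.9172.

Step 4 — unit eigenvector for λ_1: solve (Sigma - λ_1 I)v = 0. First row:
  (9 - 16.0828)·v_x + (-6)·v_y = 0, i.e. (-7.0828)·v_x + (-6)·v_y = 0,
  so v ∝ (b, λ_1 - a) = (-6, 7.0828); multiply by -1 so the first entry is positive: u = (6, -7.0828).
  ||u|| = √((6)² + (-7.0828)²) = √(86.1655) ≈ 9.2825,
  v_1 = u/||u|| ≈ (0.6464, -0.763) (||v_1|| = 1).

λ_1 = 16.0828,  λ_2 = 3.9172;  v_1 ≈ (0.6464, -0.763)


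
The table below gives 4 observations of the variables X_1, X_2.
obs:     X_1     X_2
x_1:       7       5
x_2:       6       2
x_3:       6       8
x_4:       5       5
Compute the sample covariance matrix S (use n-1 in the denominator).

Step 1 — column means:
  mean(X_1) = (7 + 6 + 6 + 5) / 4 = 24/4 = 6
  mean(X_2) = (5 + 2 + 8 + 5) / 4 = 20/4 = 5

Step 2 — sample covariance S[i,j] = (1/(n-1)) · Σ_k (x_{k,i} - mean_i) · (x_{k,j} - mean_j), with n-1 = 3.
  S[X_1,X_1] = ((1)·(1) + (0)·(0) + (0)·(0) + (-1)·(-1)) / 3 = 2/3 = 0.6667
  S[X_1,X_2] = ((1)·(0) + (0)·(-3) + (0)·(3) + (-1)·(0)) / 3 = 0/3 = 0
  S[X_2,X_2] = ((0)·(0) + (-3)·(-3) + (3)·(3) + (0)·(0)) / 3 = 18/3 = 6

S is symmetric (S[j,i] = S[i,j]). Assembling:

S = [[0.6667, 0],
 [0, 6]]


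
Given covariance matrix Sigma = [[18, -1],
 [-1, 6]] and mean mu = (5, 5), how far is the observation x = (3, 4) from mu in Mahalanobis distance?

Step 1 — centre the observation: (x - mu) = (-2, -1).

Step 2 — invert Sigma. det(Sigma) = 18·6 - (-1)² = 107.
  Sigma^{-1} = (1/det) · [[d, -b], [-b, a]] = [[0.0561, 0.0093],
 [0.0093, 0.1682]].

Step 3 — form the quadratic (x - mu)^T · Sigma^{-1} · (x - mu):
  Sigma^{-1} · (x - mu) = (-0.1215, -0.1869).
  (x - mu)^T · [Sigma^{-1} · (x - mu)] = (-2)·(-0.1215) + (-1)·(-0.1869) = 0.4299.

Step 4 — take square root: d = √(0.4299) ≈ 0.6557.

d(x, mu) = √(0.4299) ≈ 0.6557


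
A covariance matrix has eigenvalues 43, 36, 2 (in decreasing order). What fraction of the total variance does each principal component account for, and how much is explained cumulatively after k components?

Step 1 — total variance = trace(Sigma) = Σ λ_i = 43 + 36 + 2 = 81.

Step 2 — fraction explained by component i = λ_i / Σ λ:
  PC1: 43/81 = 0.5309
  PC2: 36/81 = 0.4444
  PC3: 2/81 = 0.0247

Step 3 — cumulative fraction after k components = (λ_1 + ... + λ_k) / Σ λ:
  k = 1: 43/81 = 0.5309
  k = 2: (43 + 36)/81 = 79/81 = 0.9753
  k = 3: (43 + 36 + 2)/81 = 81/81 = 1

Summary (fraction, with percent):

explained: PC1 0.5309 (53.09%), PC2 0.4444 (44.44%), PC3 0.0247 (2.47%);  cumulative: 0.5309, 0.9753, 1


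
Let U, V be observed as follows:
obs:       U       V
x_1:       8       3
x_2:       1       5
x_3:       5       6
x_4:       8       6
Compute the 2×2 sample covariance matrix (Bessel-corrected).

Step 1 — column means:
  mean(U) = (8 + 1 + 5 + 8) / 4 = 22/4 = 5.5
  mean(V) = (3 + 5 + 6 + 6) / 4 = 20/4 = 5

Step 2 — sample covariance S[i,j] = (1/(n-1)) · Σ_k (x_{k,i} - mean_i) · (x_{k,j} - mean_j), with n-1 = 3.
  S[U,U] = ((2.5)·(2.5) + (-4.5)·(-4.5) + (-0.5)·(-0.5) + (2.5)·(2.5)) / 3 = 33/3 = 11
  S[U,V] = ((2.5)·(-2) + (-4.5)·(0) + (-0.5)·(1) + (2.5)·(1)) / 3 = -3/3 = -1
  S[V,V] = ((-2)·(-2) + (0)·(0) + (1)·(1) + (1)·(1)) / 3 = 6/3 = 2

S is symmetric (S[j,i] = S[i,j]). Assembling:

S = [[11, -1],
 [-1, 2]]


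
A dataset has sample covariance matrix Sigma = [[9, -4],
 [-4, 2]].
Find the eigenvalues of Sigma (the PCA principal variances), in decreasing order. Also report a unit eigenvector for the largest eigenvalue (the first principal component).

Step 1 — characteristic polynomial of 2×2 Sigma:
  det(Sigma - λI) = λ² - trace · λ + det = 0.
  trace = 9 + 2 = 11, det = 9·2 - (-4)² = 2.
Step 2 — discriminant:
  Δ = trace² - 4·det = 121 - 8 = 113.
Step 3 — eigenvalues:
  λ = (trace ± √Δ)/2 = (11 ± 10.6301)/2,
  λ_1 = 10.8151,  λ_2 = 0.1849.

Step 4 — unit eigenvector for λ_1: solve (Sigma - λ_1 I)v = 0. First row:
  (9 - 10.8151)·v_x + (-4)·v_y = 0, i.e. (-1.8151)·v_x + (-4)·v_y = 0,
  so v ∝ (b, λ_1 - a) = (-4, 1.8151); multiply by -1 so the first entry is positive: u = (4, -1.8151).
  ||u|| = √((4)² + (-1.8151)²) = √(19.2945) ≈ 4.3925,
  v_1 = u/||u|| ≈ (0.9106, -0.4132) (||v_1|| = 1).

λ_1 = 10.8151,  λ_2 = 0.1849;  v_1 ≈ (0.9106, -0.4132)


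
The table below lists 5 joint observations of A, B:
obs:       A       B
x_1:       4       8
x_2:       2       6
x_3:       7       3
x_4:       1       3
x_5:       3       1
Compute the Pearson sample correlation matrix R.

Step 1 — column means:
  mean(A) = (4 + 2 + 7 + 1 + 3) / 5 = 17/5 = 3.4
  mean(B) = (8 + 6 + 3 + 3 + 1) / 5 = 21/5 = 4.2

Step 2 — sample variances and covariances s[i,j] = (1/(n-1)) · Σ_k (x_{k,i} - mean_i) · (x_{k,j} - mean_j), with n-1 = 4:
  s[A,A] = ((0.6)·(0.6) + (-1.4)·(-1.4) + (3.6)·(3.6) + (-2.4)·(-2.4) + (-0.4)·(-0.4)) / 4 = 21.2/4 = 5.3
  s[A,B] = ((0.6)·(3.8) + (-1.4)·(1.8) + (3.6)·(-1.2) + (-2.4)·(-1.2) + (-0.4)·(-3.2)) / 4 = -0.4/4 = -0.1
  s[B,B] = ((3.8)·(3.8) + (1.8)·(1.8) + (-1.2)·(-1.2) + (-1.2)·(-1.2) + (-3.2)·(-3.2)) / 4 = 30.8/4 = 7.7
  Sample standard deviations s_i = √(s[i,i]):
  s(A) = √(5.3) = 2.3022
  s(B) = √(7.7) = 2.7749

Step 3 — r_{ij} = s_{ij} / (s_i · s_j):
  r[A,A] = 1 (diagonal).
  r[A,B] = -0.1 / (2.3022 · 2.7749) = -0.1 / 6.3883 = -0.0157
  r[B,B] = 1 (diagonal).

R is symmetric with unit diagonal. Assembling:

R = [[1, -0.0157],
 [-0.0157, 1]]


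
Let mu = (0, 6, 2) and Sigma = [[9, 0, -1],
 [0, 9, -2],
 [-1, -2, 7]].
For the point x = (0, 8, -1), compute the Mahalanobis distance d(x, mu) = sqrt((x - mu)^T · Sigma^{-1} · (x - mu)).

Step 1 — centre the observation: (x - mu) = (0, 2, -3).

Step 2 — invert Sigma (cofactor / det for 3×3, or solve directly):
  Sigma^{-1} = [[0.113, 0.0038, 0.0172],
 [0.0038, 0.1188, 0.0345],
 [0.0172, 0.0345, 0.1552]].

Step 3 — form the quadratic (x - mu)^T · Sigma^{-1} · (x - mu):
  Sigma^{-1} · (x - mu) = (-0.0441, 0.1341, -0.3966).
  (x - mu)^T · [Sigma^{-1} · (x - mu)] = (0)·(-0.0441) + (2)·(0.1341) + (-3)·(-0.3966) = 1.4579.

Step 4 — take square root: d = √(1.4579) ≈ 1.2074.

d(x, mu) = √(1.4579) ≈ 1.2074


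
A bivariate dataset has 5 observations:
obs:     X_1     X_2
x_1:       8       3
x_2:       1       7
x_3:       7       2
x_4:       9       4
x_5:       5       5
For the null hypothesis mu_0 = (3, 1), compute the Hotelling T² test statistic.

Step 1 — sample mean vector:
  mean(X_1) = (8 + 1 + 7 + 9 + 5) / 5 = 30/5 = 6
  mean(X_2) = (3 + 7 + 2 + 4 + 5) / 5 = 21/5 = 4.2
  x̄ = (6, 4.2),  deviation x̄ - mu_0 = (6, 4.2) - (3, 1) = (3, 3.2).

Step 2 — sample covariance matrix, S[i,j] = (1/(n-1)) · Σ_k (x_{k,i} - mean_i) · (x_{k,j} - mean_j), divisor n-1 = 4:
  S[X_1,X_1] = ((2)·(2) + (-5)·(-5) + (1)·(1) + (3)·(3) + (-1)·(-1)) / 4 = 40/4 = 10
  S[X_1,X_2] = ((2)·(-1.2) + (-5)·(2.8) + (1)·(-2.2) + (3)·(-0.2) + (-1)·(0.8)) / 4 = -20/4 = -5
  S[X_2,X_2] = ((-1.2)·(-1.2) + (2.8)·(2.8) + (-2.2)·(-2.2) + (-0.2)·(-0.2) + (0.8)·(0.8)) / 4 = 14.8/4 = 3.7
  S = [[10, -5],
 [-5, 3.7]].

Step 3 — invert S. det(S) = 10·3.7 - (-5)² = 12.
  S^{-1} = (1/det) · [[d, -b], [-b, a]] = [[0.3083, 0.4167],
 [0.4167, 0.8333]].

Step 4 — quadratic form (x̄ - mu_0)^T · S^{-1} · (x̄ - mu_0):
  S^{-1} · (x̄ - mu_0) = (2.2583, 3.9167),
  (x̄ - mu_0)^T · [...] = (3)·(2.2583) + (3.2)·(3.9167) = 19.3083.

Step 5 — scale by n: T² = 5 · 19.3083 = 96.5417.

T² ≈ 96.5417


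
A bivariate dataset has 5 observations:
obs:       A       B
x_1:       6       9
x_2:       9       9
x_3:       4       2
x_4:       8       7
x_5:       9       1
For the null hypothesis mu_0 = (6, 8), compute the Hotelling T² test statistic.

Step 1 — sample mean vector:
  mean(A) = (6 + 9 + 4 + 8 + 9) / 5 = 36/5 = 7.2
  mean(B) = (9 + 9 + 2 + 7 + 1) / 5 = 28/5 = 5.6
  x̄ = (7.2, 5.6),  deviation x̄ - mu_0 = (7.2, 5.6) - (6, 8) = (1.2, -2.4).

Step 2 — sample covariance matrix, S[i,j] = (1/(n-1)) · Σ_k (x_{k,i} - mean_i) · (x_{k,j} - mean_j), divisor n-1 = 4:
  S[A,A] = ((-1.2)·(-1.2) + (1.8)·(1.8) + (-3.2)·(-3.2) + (0.8)·(0.8) + (1.8)·(1.8)) / 4 = 18.8/4 = 4.7
  S[A,B] = ((-1.2)·(3.4) + (1.8)·(3.4) + (-3.2)·(-3.6) + (0.8)·(1.4) + (1.8)·(-4.6)) / 4 = 6.4/4 = 1.6
  S[B,B] = ((3.4)·(3.4) + (3.4)·(3.4) + (-3.6)·(-3.6) + (1.4)·(1.4) + (-4.6)·(-4.6)) / 4 = 59.2/4 = 14.8
  S = [[4.7, 1.6],
 [1.6, 14.8]].

Step 3 — invert S. det(S) = 4.7·14.8 - (1.6)² = 67.
  S^{-1} = (1/det) · [[d, -b], [-b, a]] = [[0.2209, -0.0239],
 [-0.0239, 0.0701]].

Step 4 — quadratic form (x̄ - mu_0)^T · S^{-1} · (x̄ - mu_0):
  S^{-1} · (x̄ - mu_0) = (0.3224, -0.197),
  (x̄ - mu_0)^T · [...] = (1.2)·(0.3224) + (-2.4)·(-0.197) = 0.8597.

Step 5 — scale by n: T² = 5 · 0.8597 = 4.2985.

T² ≈ 4.2985


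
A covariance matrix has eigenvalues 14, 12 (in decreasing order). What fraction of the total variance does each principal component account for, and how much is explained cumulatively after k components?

Step 1 — total variance = trace(Sigma) = Σ λ_i = 14 + 12 = 26.

Step 2 — fraction explained by component i = λ_i / Σ λ:
  PC1: 14/26 = 0.5385
  PC2: 12/26 = 0.4615

Step 3 — cumulative fraction after k components = (λ_1 + ... + λ_k) / Σ λ:
  k = 1: 14/26 = 0.5385
  k = 2: (14 + 12)/26 = 26/26 = 1

Summary (fraction, with percent):

explained: PC1 0.5385 (53.85%), PC2 0.4615 (46.15%);  cumulative: 0.5385, 1


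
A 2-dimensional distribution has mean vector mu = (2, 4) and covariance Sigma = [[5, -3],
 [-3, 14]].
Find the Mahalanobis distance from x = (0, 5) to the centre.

Step 1 — centre the observation: (x - mu) = (-2, 1).

Step 2 — invert Sigma. det(Sigma) = 5·14 - (-3)² = 61.
  Sigma^{-1} = (1/det) · [[d, -b], [-b, a]] = [[0.2295, 0.0492],
 [0.0492, 0.082]].

Step 3 — form the quadratic (x - mu)^T · Sigma^{-1} · (x - mu):
  Sigma^{-1} · (x - mu) = (-0.4098, -0.0164).
  (x - mu)^T · [Sigma^{-1} · (x - mu)] = (-2)·(-0.4098) + (1)·(-0.0164) = 0.8033.

Step 4 — take square root: d = √(0.8033) ≈ 0.8963.

d(x, mu) = √(0.8033) ≈ 0.8963


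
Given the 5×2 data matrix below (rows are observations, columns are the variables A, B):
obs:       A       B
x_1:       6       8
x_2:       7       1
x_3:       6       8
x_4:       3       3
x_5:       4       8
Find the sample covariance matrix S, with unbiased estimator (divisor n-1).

Step 1 — column means:
  mean(A) = (6 + 7 + 6 + 3 + 4) / 5 = 26/5 = 5.2
  mean(B) = (8 + 1 + 8 + 3 + 8) / 5 = 28/5 = 5.6

Step 2 — sample covariance S[i,j] = (1/(n-1)) · Σ_k (x_{k,i} - mean_i) · (x_{k,j} - mean_j), with n-1 = 4.
  S[A,A] = ((0.8)·(0.8) + (1.8)·(1.8) + (0.8)·(0.8) + (-2.2)·(-2.2) + (-1.2)·(-1.2)) / 4 = 10.8/4 = 2.7
  S[A,B] = ((0.8)·(2.4) + (1.8)·(-4.6) + (0.8)·(2.4) + (-2.2)·(-2.6) + (-1.2)·(2.4)) / 4 = -1.6/4 = -0.4
  S[B,B] = ((2.4)·(2.4) + (-4.6)·(-4.6) + (2.4)·(2.4) + (-2.6)·(-2.6) + (2.4)·(2.4)) / 4 = 45.2/4 = 11.3

S is symmetric (S[j,i] = S[i,j]). Assembling:

S = [[2.7, -0.4],
 [-0.4, 11.3]]


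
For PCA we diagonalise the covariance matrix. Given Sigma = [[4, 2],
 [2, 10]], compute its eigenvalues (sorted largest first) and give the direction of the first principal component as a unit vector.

Step 1 — characteristic polynomial of 2×2 Sigma:
  det(Sigma - λI) = λ² - trace · λ + det = 0.
  trace = 4 + 10 = 14, det = 4·10 - (2)² = 36.
Step 2 — discriminant:
  Δ = trace² - 4·det = 196 - 144 = 52.
Step 3 — eigenvalues:
  λ = (trace ± √Δ)/2 = (14 ± 7.2111)/2,
  λ_1 = 10.6056,  λ_2 = 3.3944.

Step 4 — unit eigenvector for λ_1: solve (Sigma - λ_1 I)v = 0. First row:
  (4 - 10.6056)·v_x + (2)·v_y = 0, i.e. (-6.6056)·v_x + (2)·v_y = 0,
  so v ∝ (b, λ_1 - a) = (2, 6.6056) = u.
  ||u|| = √((2)² + (6.6056)²) = √(47.6333) ≈ 6.9017,
  v_1 = u/||u|| ≈ (0.2898, 0.9571) (||v_1|| = 1).

λ_1 = 10.6056,  λ_2 = 3.3944;  v_1 ≈ (0.2898, 0.9571)
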